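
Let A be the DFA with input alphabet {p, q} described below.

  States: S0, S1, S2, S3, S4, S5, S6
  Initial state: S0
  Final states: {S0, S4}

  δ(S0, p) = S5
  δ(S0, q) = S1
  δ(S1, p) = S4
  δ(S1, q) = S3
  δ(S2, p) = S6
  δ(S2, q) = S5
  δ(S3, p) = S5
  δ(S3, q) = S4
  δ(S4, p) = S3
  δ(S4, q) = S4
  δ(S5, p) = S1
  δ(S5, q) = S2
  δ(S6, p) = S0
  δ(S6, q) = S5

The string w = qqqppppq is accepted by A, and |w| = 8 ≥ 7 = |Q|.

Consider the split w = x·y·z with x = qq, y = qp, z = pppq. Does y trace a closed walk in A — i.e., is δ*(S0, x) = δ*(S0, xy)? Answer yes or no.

State sequence: S0 -q-> S1 -q-> S3 -q-> S4 -p-> S3

After x (step 2): S3. After xy (step 4): S3.
They match, so y = qp drives A around a cycle from S3 back to itself; pumping y any number of times keeps A in S3 before reading z, and xyⁱz ∈ L(A) for every i ≥ 0.

yes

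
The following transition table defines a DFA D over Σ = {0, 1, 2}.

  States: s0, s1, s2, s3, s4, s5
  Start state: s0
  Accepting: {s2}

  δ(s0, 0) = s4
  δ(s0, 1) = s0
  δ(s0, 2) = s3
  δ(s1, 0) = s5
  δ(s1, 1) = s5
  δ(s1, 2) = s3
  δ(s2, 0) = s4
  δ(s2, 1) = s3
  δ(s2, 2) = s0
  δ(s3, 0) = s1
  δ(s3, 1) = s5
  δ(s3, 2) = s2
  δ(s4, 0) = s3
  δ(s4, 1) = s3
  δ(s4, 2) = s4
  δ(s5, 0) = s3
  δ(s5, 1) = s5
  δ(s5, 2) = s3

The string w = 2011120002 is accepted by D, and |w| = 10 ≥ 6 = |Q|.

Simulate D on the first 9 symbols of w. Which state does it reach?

s3

Run of D on the first 9 characters of w = 2 0 1 1 1 2 0 0 0:
  step 0: s0  (start)
  step 1: s3  (read 2: s0→s3)
  step 2: s1  (read 0: s3→s1)
  step 3: s5  (read 1: s1→s5)
  step 4: s5  (read 1: s5→s5)
  step 5: s5  (read 1: s5→s5)
  step 6: s3  (read 2: s5→s3)
  step 7: s1  (read 0: s3→s1)
  step 8: s5  (read 0: s1→s5)
  step 9: s3  (read 0: s5→s3)

After reading 9 characters, D is in state s3.
(This kind of state-tracing is the core of the pumping-lemma construction: with 6 states, pigeonhole forces a repeat within the first 6 steps.)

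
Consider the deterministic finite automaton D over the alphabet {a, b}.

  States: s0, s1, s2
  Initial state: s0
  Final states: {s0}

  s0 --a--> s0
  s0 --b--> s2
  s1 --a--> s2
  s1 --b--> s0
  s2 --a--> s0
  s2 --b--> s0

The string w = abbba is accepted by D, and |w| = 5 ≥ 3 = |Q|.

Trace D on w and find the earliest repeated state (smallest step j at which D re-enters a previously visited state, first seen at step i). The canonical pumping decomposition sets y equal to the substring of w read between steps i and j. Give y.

State sequence: s0 -a-> s0 -b-> s2 -b-> s0 -b-> s2 -a-> s0
First repeat at step 1: s0 was already visited.

So i = 0, j = 1, giving x = w[0:0] = ε, y = w[0:1] = a, z = w[1:5] = bbba.
Check: |xy| = 1 ≤ 3 and |y| = 1 ≥ 1. Reading y takes D from s0 back to s0, so every xyⁱz is accepted.

a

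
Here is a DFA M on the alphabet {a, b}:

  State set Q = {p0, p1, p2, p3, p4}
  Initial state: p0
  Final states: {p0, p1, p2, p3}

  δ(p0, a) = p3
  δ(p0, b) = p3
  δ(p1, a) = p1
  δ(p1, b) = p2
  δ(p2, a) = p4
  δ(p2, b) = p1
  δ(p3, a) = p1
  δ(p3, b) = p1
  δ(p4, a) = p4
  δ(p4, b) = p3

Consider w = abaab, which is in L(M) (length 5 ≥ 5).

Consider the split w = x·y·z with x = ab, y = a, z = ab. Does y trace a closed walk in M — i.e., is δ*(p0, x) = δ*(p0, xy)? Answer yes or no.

yes

Run of M on the first 3 characters of w = a b a:
  step 0: p0  (start)
  step 1: p3  (read a: p0→p3)
  step 2: p1  (read b: p3→p1)
  step 3: p1  (read a: p1→p1)

After x (step 2): p1. After xy (step 3): p1.
They match, so y = a drives M around a cycle from p1 back to itself; pumping y any number of times keeps M in p1 before reading z, and xyⁱz ∈ L(M) for every i ≥ 0.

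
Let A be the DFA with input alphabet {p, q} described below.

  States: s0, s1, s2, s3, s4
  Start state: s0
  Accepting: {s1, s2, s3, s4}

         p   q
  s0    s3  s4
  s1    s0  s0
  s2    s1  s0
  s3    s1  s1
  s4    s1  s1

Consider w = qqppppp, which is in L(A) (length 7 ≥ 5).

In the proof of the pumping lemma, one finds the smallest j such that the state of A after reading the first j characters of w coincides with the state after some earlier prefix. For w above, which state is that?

s0

Run of A on w = q q p p p p p:
  step 0: s0  (start)
  step 1: s4  (read q: s0→s4)
  step 2: s1  (read q: s4→s1)
  step 3: s0  (read p: s1→s0)   ← first repeat (s0 seen earlier)
  step 4: s3  (read p: s0→s3)
  step 5: s1  (read p: s3→s1)
  step 6: s0  (read p: s1→s0)
  step 7: s3  (read p: s0→s3)

The earliest repeat is at step j = 3: A is in s0, which it already visited at step i = 0.
With |Q| = 5, pigeonhole forces a state repeat no later than step 5; the substring read between the first and second visits to that state can be pumped.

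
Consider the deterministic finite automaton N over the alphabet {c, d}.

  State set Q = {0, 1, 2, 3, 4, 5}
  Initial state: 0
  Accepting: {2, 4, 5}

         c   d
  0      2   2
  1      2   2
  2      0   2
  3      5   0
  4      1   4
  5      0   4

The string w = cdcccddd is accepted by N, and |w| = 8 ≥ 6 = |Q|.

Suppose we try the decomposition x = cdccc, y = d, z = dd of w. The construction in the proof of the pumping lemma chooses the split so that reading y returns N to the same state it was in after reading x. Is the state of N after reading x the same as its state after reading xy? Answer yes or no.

no

State sequence: 0 -c-> 2 -d-> 2 -c-> 0 -c-> 2 -c-> 0 -d-> 2

After x (step 5): 0. After xy (step 6): 2.
They differ (0 ≠ 2), so y is not a cycle from the state after x; this split is not the one the pumping-lemma construction produces, and pumping y need not keep the string in L(N).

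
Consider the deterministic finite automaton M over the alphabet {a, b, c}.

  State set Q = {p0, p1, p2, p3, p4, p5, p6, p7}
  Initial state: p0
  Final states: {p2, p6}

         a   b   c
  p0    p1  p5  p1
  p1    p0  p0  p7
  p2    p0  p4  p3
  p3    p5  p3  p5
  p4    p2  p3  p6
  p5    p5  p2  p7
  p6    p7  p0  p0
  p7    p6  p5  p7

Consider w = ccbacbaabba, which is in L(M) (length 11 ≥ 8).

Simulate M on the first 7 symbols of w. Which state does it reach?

Run of M on the first 7 characters of w = c c b a c b a:
  step 0: p0  (start)
  step 1: p1  (read c: p0→p1)
  step 2: p7  (read c: p1→p7)
  step 3: p5  (read b: p7→p5)
  step 4: p5  (read a: p5→p5)
  step 5: p7  (read c: p5→p7)
  step 6: p5  (read b: p7→p5)
  step 7: p5  (read a: p5→p5)

After reading 7 characters, M is in state p5.
(This kind of state-tracing is the core of the pumping-lemma construction: with 8 states, pigeonhole forces a repeat within the first 8 steps.)

p5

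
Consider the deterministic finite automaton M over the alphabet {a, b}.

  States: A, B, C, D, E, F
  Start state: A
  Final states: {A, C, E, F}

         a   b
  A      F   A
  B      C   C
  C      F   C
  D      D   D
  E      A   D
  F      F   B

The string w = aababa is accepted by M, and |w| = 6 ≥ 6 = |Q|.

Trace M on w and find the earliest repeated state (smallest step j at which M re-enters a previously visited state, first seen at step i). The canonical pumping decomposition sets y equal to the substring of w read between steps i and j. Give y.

a

State sequence: A -a-> F -a-> F -b-> B -a-> C -b-> C -a-> F
First repeat at step 2: F was already visited.

So i = 1, j = 2, giving x = w[0:1] = a, y = w[1:2] = a, z = w[2:6] = baba.
Check: |xy| = 2 ≤ 6 and |y| = 1 ≥ 1. Reading y takes M from F back to F, so every xyⁱz is accepted.
The DFA has 6 states, so the proof of the pumping lemma guarantees a repeated state among the first 6+1 visited; the segment between the two visits is the pumpable y.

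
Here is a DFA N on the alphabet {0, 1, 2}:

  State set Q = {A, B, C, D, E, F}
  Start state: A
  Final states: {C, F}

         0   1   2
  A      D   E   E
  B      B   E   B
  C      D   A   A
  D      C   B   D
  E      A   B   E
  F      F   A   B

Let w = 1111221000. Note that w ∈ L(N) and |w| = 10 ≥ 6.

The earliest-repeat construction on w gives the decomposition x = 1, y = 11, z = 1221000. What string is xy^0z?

11221000

xy⁰z = xz = 1·1221000 = 11221000.
Reading y = 11 takes N from E back to E, so after x the machine is still in E, and z then leads to the accepting state C. Hence 11221000 ∈ L(N).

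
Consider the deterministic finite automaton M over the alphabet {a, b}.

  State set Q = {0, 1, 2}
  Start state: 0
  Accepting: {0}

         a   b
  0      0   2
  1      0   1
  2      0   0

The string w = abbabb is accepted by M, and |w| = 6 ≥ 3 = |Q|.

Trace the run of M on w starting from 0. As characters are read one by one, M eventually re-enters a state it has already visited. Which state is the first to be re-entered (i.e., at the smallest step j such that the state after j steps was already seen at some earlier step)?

Run of M on w = a b b a b b:
  step 0: 0  (start)
  step 1: 0  (read a: 0→0)   ← first repeat (0 seen earlier)
  step 2: 2  (read b: 0→2)
  step 3: 0  (read b: 2→0)
  step 4: 0  (read a: 0→0)
  step 5: 2  (read b: 0→2)
  step 6: 0  (read b: 2→0)

The earliest repeat is at step j = 1: M is in 0, which it already visited at step i = 0.
Pumping length from the standard proof: p = 3 (the number of states). The repeated state found above gives |xy| = j ≤ 3 and |y| = j − i ≥ 1.

0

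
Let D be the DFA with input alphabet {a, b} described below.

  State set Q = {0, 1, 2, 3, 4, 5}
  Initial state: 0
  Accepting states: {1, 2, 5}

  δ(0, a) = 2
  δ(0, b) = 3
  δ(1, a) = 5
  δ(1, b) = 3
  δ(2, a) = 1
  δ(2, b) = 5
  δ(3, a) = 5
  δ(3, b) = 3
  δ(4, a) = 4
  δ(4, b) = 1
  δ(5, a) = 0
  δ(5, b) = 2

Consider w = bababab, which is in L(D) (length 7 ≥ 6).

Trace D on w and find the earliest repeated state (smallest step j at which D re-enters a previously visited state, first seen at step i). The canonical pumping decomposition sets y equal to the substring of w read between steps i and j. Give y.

abab

State sequence: 0 -b-> 3 -a-> 5 -b-> 2 -a-> 1 -b-> 3 -a-> 5 -b-> 2
First repeat at step 5: 3 was already visited.

So i = 1, j = 5, giving x = w[0:1] = b, y = w[1:5] = abab, z = w[5:7] = ab.
Check: |xy| = 5 ≤ 6 and |y| = 4 ≥ 1. Reading y takes D from 3 back to 3, so every xyⁱz is accepted.
Pumping length from the standard proof: p = 6 (the number of states). The repeated state found above gives |xy| = j ≤ 6 and |y| = j − i ≥ 1.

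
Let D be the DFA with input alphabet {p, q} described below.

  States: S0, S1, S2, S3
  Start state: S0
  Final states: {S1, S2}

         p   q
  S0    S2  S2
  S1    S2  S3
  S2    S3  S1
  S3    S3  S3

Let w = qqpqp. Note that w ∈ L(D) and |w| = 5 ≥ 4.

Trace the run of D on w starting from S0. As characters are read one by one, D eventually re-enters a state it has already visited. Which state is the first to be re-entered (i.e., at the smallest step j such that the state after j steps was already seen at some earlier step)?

Run of D on w = q q p q p:
  step 0: S0  (start)
  step 1: S2  (read q: S0→S2)
  step 2: S1  (read q: S2→S1)
  step 3: S2  (read p: S1→S2)   ← first repeat (S2 seen earlier)
  step 4: S1  (read q: S2→S1)
  step 5: S2  (read p: S1→S2)

The earliest repeat is at step j = 3: D is in S2, which it already visited at step i = 1.

S2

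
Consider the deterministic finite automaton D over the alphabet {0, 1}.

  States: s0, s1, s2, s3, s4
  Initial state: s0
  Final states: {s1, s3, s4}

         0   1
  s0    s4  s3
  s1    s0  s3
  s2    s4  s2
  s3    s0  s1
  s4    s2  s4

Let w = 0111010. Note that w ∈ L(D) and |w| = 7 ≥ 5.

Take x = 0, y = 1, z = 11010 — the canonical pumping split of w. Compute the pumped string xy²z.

xy^2z = 0·1·1·11010 = 01111010.
Reading y = 1 takes D from s4 back to s4, so after x·y·y the machine is still in s4, and z then leads to the accepting state s4. Hence 01111010 ∈ L(D).

01111010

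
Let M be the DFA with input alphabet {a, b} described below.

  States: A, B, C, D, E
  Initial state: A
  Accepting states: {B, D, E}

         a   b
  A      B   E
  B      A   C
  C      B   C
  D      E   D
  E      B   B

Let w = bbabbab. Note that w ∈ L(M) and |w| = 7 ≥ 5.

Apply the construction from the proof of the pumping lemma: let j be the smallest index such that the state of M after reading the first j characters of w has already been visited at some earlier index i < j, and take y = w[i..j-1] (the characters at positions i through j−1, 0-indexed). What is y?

bba

Run of M on w = b b a b b a b:
  step 0: A  (start)
  step 1: E  (read b: A→E)
  step 2: B  (read b: E→B)
  step 3: A  (read a: B→A)   ← first repeat (A seen earlier)
  step 4: E  (read b: A→E)
  step 5: B  (read b: E→B)
  step 6: A  (read a: B→A)
  step 7: E  (read b: A→E)

So i = 0, j = 3, giving x = w[0:0] = ε, y = w[0:3] = bba, z = w[3:7] = bbab.
Check: |xy| = 3 ≤ 5 and |y| = 3 ≥ 1. Reading y takes M from A back to A, so every xyⁱz is accepted.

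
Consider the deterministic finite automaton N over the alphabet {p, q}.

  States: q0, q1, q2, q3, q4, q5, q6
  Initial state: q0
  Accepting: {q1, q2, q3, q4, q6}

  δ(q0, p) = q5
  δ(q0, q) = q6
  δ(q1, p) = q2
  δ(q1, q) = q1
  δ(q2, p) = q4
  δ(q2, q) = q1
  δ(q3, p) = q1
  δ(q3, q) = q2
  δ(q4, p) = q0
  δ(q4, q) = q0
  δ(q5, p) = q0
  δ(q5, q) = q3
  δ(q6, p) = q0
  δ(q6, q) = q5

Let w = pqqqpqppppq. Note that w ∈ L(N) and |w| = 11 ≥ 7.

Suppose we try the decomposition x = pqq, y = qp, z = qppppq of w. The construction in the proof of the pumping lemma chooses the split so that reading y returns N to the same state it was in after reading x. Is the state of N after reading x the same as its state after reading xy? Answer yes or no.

State sequence: q0 -p-> q5 -q-> q3 -q-> q2 -q-> q1 -p-> q2

After x (step 3): q2. After xy (step 5): q2.
They match, so y = qp drives N around a cycle from q2 back to itself; pumping y any number of times keeps N in q2 before reading z, and xyⁱz ∈ L(N) for every i ≥ 0.

yes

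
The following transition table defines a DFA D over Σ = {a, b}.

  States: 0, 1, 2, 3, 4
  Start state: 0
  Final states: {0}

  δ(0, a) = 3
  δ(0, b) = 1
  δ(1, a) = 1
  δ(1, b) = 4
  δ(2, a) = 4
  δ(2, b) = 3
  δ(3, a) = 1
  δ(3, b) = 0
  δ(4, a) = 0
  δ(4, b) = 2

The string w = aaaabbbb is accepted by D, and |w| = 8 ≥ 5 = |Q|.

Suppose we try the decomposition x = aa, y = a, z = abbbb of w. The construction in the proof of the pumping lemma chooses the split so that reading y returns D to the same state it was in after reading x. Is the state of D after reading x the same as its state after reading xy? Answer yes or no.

yes

State sequence: 0 -a-> 3 -a-> 1 -a-> 1

After x (step 2): 1. After xy (step 3): 1.
They match, so y = a drives D around a cycle from 1 back to itself; pumping y any number of times keeps D in 1 before reading z, and xyⁱz ∈ L(D) for every i ≥ 0.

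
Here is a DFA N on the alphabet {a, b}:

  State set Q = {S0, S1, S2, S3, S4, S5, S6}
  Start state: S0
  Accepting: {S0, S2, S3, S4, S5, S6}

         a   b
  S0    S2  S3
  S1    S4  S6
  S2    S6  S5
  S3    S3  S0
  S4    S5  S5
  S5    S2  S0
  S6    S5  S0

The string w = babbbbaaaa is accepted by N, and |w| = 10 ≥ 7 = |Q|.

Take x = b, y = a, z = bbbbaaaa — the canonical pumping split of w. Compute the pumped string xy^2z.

xy^2z = b·a·a·bbbbaaaa = baabbbbaaaa.
Reading y = a takes N from S3 back to S3, so after x·y·y the machine is still in S3, and z then leads to the accepting state S3. Hence baabbbbaaaa ∈ L(N).

baabbbbaaaa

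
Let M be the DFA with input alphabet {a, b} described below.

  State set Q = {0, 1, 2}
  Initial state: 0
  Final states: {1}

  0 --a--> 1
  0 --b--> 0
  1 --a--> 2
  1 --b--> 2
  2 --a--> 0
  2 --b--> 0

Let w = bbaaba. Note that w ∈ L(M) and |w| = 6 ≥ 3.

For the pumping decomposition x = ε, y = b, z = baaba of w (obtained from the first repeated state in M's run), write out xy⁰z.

xy⁰z = xz = ε·baaba = baaba.
Reading y = b takes M from 0 back to 0, so after x the machine is still in 0, and z then leads to the accepting state 1. Hence baaba ∈ L(M).

baaba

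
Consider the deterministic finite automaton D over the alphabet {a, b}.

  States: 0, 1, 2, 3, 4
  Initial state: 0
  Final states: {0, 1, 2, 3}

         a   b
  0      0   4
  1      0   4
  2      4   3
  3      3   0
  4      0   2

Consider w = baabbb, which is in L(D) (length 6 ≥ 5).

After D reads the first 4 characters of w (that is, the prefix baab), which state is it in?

Run of D on the first 4 characters of w = b a a b:
  step 0: 0  (start)
  step 1: 4  (read b: 0→4)
  step 2: 0  (read a: 4→0)
  step 3: 0  (read a: 0→0)
  step 4: 4  (read b: 0→4)

After reading 4 characters, D is in state 4.

4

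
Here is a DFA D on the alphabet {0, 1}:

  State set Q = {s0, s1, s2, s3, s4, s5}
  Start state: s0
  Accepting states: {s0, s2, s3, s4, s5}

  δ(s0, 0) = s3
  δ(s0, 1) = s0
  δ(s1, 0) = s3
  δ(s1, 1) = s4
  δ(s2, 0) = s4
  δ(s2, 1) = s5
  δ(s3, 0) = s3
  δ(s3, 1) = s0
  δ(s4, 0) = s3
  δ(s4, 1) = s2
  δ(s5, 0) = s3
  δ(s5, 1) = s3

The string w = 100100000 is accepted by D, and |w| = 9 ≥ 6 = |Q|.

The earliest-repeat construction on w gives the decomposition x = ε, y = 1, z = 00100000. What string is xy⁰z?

00100000

xy⁰z = xz = ε·00100000 = 00100000.
Reading y = 1 takes D from s0 back to s0, so after x the machine is still in s0, and z then leads to the accepting state s3. Hence 00100000 ∈ L(D).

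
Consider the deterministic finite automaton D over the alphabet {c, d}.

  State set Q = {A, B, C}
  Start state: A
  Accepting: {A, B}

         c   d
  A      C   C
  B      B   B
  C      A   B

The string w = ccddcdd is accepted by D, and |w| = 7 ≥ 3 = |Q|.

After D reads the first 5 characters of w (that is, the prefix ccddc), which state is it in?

State sequence: A -c-> C -c-> A -d-> C -d-> B -c-> B

After reading 5 characters, D is in state B.
(This kind of state-tracing is the core of the pumping-lemma construction: with 3 states, pigeonhole forces a repeat within the first 3 steps.)

B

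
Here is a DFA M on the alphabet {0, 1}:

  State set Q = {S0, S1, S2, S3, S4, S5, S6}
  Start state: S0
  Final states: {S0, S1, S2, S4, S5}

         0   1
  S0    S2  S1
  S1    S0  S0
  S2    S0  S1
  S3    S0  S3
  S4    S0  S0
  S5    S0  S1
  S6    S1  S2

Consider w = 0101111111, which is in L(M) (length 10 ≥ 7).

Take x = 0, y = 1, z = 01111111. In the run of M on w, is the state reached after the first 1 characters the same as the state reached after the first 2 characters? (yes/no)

no

Run of M on the first 2 characters of w = 0 1:
  step 0: S0  (start)
  step 1: S2  (read 0: S0→S2)
  step 2: S1  (read 1: S2→S1)

After x (step 1): S2. After xy (step 2): S1.
They differ (S2 ≠ S1), so y is not a cycle from the state after x; this split is not the one the pumping-lemma construction produces, and pumping y need not keep the string in L(M).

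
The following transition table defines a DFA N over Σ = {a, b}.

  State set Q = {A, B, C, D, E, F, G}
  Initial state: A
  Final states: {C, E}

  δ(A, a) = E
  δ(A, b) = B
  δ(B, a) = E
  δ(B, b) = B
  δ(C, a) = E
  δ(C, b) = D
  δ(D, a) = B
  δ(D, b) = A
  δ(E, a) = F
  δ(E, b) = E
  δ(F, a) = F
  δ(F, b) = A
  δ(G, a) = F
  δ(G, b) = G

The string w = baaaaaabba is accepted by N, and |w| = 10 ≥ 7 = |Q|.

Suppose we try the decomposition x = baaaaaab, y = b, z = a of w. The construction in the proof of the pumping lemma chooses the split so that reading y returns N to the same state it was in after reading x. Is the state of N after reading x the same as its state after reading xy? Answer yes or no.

Run of N on the first 9 characters of w = b a a a a a a b b:
  step 0: A  (start)
  step 1: B  (read b: A→B)
  step 2: E  (read a: B→E)
  step 3: F  (read a: E→F)
  step 4: F  (read a: F→F)
  step 5: F  (read a: F→F)
  step 6: F  (read a: F→F)
  step 7: F  (read a: F→F)
  step 8: A  (read b: F→A)
  step 9: B  (read b: A→B)

After x (step 8): A. After xy (step 9): B.
They differ (A ≠ B), so y is not a cycle from the state after x; this split is not the one the pumping-lemma construction produces, and pumping y need not keep the string in L(N).

no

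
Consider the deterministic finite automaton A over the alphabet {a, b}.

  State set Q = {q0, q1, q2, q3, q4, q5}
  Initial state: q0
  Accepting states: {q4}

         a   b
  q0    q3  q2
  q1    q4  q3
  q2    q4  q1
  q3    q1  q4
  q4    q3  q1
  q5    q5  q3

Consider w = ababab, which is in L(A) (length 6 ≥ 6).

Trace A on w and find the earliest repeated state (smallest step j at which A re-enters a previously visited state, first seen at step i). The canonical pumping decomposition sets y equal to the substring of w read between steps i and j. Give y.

ba

State sequence: q0 -a-> q3 -b-> q4 -a-> q3 -b-> q4 -a-> q3 -b-> q4
First repeat at step 3: q3 was already visited.

So i = 1, j = 3, giving x = w[0:1] = a, y = w[1:3] = ba, z = w[3:6] = bab.
Check: |xy| = 3 ≤ 6 and |y| = 2 ≥ 1. Reading y takes A from q3 back to q3, so every xyⁱz is accepted.
With |Q| = 6, pigeonhole forces a state repeat no later than step 6; the substring read between the first and second visits to that state can be pumped.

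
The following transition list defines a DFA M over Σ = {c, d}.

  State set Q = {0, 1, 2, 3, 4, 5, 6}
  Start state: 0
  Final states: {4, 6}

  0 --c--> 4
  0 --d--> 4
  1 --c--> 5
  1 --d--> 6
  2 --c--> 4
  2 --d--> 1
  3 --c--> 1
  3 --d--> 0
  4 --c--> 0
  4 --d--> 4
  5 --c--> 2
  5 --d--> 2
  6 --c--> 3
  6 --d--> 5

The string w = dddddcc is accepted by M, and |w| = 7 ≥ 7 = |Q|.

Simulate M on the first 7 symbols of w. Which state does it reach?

4

Run of M on the first 7 characters of w = d d d d d c c:
  step 0: 0  (start)
  step 1: 4  (read d: 0→4)
  step 2: 4  (read d: 4→4)
  step 3: 4  (read d: 4→4)
  step 4: 4  (read d: 4→4)
  step 5: 4  (read d: 4→4)
  step 6: 0  (read c: 4→0)
  step 7: 4  (read c: 0→4)

After reading 7 characters, M is in state 4.
(This kind of state-tracing is the core of the pumping-lemma construction: with 7 states, pigeonhole forces a repeat within the first 7 steps.)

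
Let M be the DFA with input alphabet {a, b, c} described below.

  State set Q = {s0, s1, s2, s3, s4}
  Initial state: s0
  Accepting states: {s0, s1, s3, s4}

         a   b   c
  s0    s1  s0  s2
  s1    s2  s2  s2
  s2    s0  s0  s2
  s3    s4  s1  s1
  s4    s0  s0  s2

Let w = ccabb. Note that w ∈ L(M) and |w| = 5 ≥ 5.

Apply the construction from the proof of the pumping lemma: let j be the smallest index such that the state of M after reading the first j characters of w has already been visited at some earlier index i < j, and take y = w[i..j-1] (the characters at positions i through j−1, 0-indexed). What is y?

c

Run of M on w = c c a b b:
  step 0: s0  (start)
  step 1: s2  (read c: s0→s2)
  step 2: s2  (read c: s2→s2)   ← first repeat (s2 seen earlier)
  step 3: s0  (read a: s2→s0)
  step 4: s0  (read b: s0→s0)
  step 5: s0  (read b: s0→s0)

So i = 1, j = 2, giving x = w[0:1] = c, y = w[1:2] = c, z = w[2:5] = abb.
Check: |xy| = 2 ≤ 5 and |y| = 1 ≥ 1. Reading y takes M from s2 back to s2, so every xyⁱz is accepted.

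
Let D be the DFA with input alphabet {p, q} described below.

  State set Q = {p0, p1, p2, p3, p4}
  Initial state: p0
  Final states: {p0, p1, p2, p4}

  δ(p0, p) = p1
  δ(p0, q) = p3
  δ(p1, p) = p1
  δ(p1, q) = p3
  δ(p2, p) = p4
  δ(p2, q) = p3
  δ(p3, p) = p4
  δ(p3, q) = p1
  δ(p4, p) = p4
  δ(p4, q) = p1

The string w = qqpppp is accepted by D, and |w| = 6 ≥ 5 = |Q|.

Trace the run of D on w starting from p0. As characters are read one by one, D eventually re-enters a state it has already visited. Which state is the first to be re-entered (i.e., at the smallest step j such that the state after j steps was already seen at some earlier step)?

State sequence: p0 -q-> p3 -q-> p1 -p-> p1 -p-> p1 -p-> p1 -p-> p1
First repeat at step 3: p1 was already visited.

The earliest repeat is at step j = 3: D is in p1, which it already visited at step i = 2.

p1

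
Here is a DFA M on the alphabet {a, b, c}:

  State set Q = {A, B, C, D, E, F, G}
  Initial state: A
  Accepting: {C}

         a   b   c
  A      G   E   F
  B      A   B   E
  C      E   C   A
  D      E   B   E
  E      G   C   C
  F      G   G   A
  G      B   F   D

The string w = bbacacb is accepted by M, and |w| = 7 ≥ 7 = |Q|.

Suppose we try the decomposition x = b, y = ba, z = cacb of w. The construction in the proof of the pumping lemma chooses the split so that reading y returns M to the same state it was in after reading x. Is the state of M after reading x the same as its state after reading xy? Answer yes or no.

State sequence: A -b-> E -b-> C -a-> E

After x (step 1): E. After xy (step 3): E.
They match, so y = ba drives M around a cycle from E back to itself; pumping y any number of times keeps M in E before reading z, and xyⁱz ∈ L(M) for every i ≥ 0.

yes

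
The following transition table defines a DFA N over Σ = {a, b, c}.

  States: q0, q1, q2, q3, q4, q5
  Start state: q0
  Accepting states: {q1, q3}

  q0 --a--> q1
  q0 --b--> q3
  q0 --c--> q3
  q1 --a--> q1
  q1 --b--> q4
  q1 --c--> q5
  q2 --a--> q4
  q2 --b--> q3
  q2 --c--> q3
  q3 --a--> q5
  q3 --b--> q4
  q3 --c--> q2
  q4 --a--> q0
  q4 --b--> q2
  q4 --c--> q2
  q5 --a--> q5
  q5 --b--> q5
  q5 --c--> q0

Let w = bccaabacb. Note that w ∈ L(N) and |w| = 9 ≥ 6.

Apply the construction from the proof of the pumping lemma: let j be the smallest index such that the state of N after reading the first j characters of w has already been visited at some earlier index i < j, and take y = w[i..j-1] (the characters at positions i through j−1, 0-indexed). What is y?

State sequence: q0 -b-> q3 -c-> q2 -c-> q3 -a-> q5 -a-> q5 -b-> q5 -a-> q5 -c-> q0 -b-> q3
First repeat at step 3: q3 was already visited.

So i = 1, j = 3, giving x = w[0:1] = b, y = w[1:3] = cc, z = w[3:9] = aabacb.
Check: |xy| = 3 ≤ 6 and |y| = 2 ≥ 1. Reading y takes N from q3 back to q3, so every xyⁱz is accepted.

cc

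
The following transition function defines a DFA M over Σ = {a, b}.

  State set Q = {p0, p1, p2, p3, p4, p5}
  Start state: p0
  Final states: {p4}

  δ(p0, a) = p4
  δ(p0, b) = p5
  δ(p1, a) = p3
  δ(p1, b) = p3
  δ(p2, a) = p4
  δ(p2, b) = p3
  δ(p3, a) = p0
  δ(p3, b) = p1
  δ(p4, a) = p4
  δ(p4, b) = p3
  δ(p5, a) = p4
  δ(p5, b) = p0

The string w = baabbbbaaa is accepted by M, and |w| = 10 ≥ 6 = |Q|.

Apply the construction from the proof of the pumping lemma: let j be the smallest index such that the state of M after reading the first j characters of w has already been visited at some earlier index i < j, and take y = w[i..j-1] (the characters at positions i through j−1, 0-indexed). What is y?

State sequence: p0 -b-> p5 -a-> p4 -a-> p4 -b-> p3 -b-> p1 -b-> p3 -b-> p1 -a-> p3 -a-> p0 -a-> p4
First repeat at step 3: p4 was already visited.

So i = 2, j = 3, giving x = w[0:2] = ba, y = w[2:3] = a, z = w[3:10] = bbbbaaa.
Check: |xy| = 3 ≤ 6 and |y| = 1 ≥ 1. Reading y takes M from p4 back to p4, so every xyⁱz is accepted.
Since M has 6 states, any run of length ≥ 6 visits 6+1 states, so by pigeonhole some state repeats within the first 6 steps — that repeat gives the pumpable loop.

a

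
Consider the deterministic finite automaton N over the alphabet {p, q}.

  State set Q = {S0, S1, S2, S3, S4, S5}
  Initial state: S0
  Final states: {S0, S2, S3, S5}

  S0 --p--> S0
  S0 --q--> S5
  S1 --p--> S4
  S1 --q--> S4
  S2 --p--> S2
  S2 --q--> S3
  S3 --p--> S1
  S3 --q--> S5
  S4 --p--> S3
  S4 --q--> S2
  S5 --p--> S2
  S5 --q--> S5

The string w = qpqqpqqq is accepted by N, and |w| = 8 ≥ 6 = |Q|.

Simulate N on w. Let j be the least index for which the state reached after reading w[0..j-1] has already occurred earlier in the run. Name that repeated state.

Run of N on w = q p q q p q q q:
  step 0: S0  (start)
  step 1: S5  (read q: S0→S5)
  step 2: S2  (read p: S5→S2)
  step 3: S3  (read q: S2→S3)
  step 4: S5  (read q: S3→S5)   ← first repeat (S5 seen earlier)
  step 5: S2  (read p: S5→S2)
  step 6: S3  (read q: S2→S3)
  step 7: S5  (read q: S3→S5)
  step 8: S5  (read q: S5→S5)

The earliest repeat is at step j = 4: N is in S5, which it already visited at step i = 1.

S5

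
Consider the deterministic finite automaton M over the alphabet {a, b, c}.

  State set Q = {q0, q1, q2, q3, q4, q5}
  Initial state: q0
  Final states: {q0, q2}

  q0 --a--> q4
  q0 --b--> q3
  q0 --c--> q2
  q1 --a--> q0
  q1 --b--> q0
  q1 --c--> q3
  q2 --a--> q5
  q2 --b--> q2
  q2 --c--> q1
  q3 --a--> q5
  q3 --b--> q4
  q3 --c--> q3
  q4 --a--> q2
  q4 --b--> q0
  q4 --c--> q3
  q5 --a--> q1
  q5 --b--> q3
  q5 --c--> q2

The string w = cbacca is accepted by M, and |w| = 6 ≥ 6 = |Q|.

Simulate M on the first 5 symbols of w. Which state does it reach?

State sequence: q0 -c-> q2 -b-> q2 -a-> q5 -c-> q2 -c-> q1

After reading 5 characters, M is in state q1.
(This kind of state-tracing is the core of the pumping-lemma construction: with 6 states, pigeonhole forces a repeat within the first 6 steps.)

q1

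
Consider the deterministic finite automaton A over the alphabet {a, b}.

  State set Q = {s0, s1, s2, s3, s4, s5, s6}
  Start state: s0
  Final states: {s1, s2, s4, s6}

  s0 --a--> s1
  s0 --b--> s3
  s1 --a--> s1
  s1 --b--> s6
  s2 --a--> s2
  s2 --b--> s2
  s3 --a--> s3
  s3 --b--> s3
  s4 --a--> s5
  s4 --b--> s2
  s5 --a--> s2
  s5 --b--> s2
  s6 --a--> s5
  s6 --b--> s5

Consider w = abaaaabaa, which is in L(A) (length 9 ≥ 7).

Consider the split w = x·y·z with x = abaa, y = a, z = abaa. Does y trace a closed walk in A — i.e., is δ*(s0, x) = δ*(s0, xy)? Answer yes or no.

State sequence: s0 -a-> s1 -b-> s6 -a-> s5 -a-> s2 -a-> s2

After x (step 4): s2. After xy (step 5): s2.
They match, so y = a drives A around a cycle from s2 back to itself; pumping y any number of times keeps A in s2 before reading z, and xyⁱz ∈ L(A) for every i ≥ 0.

yes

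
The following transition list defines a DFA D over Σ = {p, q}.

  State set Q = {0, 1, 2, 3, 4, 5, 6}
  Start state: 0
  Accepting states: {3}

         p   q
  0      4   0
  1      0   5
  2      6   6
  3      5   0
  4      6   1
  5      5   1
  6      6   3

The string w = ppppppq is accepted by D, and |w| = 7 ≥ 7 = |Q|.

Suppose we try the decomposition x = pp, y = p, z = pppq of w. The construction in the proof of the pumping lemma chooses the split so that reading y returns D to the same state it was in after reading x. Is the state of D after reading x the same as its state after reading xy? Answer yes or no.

yes

State sequence: 0 -p-> 4 -p-> 6 -p-> 6

After x (step 2): 6. After xy (step 3): 6.
They match, so y = p drives D around a cycle from 6 back to itself; pumping y any number of times keeps D in 6 before reading z, and xyⁱz ∈ L(D) for every i ≥ 0.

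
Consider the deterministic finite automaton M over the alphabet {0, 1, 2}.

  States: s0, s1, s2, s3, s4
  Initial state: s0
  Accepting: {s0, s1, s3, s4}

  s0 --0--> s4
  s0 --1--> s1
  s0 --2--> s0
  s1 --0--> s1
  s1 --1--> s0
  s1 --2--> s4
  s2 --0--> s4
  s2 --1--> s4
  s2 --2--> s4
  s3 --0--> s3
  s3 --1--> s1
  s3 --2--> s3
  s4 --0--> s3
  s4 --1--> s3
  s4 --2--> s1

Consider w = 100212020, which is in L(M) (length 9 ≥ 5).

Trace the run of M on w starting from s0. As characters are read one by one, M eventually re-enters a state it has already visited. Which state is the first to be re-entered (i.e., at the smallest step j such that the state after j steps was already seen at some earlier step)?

State sequence: s0 -1-> s1 -0-> s1 -0-> s1 -2-> s4 -1-> s3 -2-> s3 -0-> s3 -2-> s3 -0-> s3
First repeat at step 2: s1 was already visited.

The earliest repeat is at step j = 2: M is in s1, which it already visited at step i = 1.
The DFA has 5 states, so the proof of the pumping lemma guarantees a repeated state among the first 5+1 visited; the segment between the two visits is the pumpable y.

s1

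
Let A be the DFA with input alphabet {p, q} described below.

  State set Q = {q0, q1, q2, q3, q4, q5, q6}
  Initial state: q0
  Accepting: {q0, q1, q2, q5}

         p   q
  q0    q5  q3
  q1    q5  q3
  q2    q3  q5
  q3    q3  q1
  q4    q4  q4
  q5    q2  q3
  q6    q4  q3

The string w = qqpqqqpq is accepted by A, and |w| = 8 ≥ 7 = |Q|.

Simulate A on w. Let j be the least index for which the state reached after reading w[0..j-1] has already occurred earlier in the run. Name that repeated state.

Run of A on w = q q p q q q p q:
  step 0: q0  (start)
  step 1: q3  (read q: q0→q3)
  step 2: q1  (read q: q3→q1)
  step 3: q5  (read p: q1→q5)
  step 4: q3  (read q: q5→q3)   ← first repeat (q3 seen earlier)
  step 5: q1  (read q: q3→q1)
  step 6: q3  (read q: q1→q3)
  step 7: q3  (read p: q3→q3)
  step 8: q1  (read q: q3→q1)

The earliest repeat is at step j = 4: A is in q3, which it already visited at step i = 1.

q3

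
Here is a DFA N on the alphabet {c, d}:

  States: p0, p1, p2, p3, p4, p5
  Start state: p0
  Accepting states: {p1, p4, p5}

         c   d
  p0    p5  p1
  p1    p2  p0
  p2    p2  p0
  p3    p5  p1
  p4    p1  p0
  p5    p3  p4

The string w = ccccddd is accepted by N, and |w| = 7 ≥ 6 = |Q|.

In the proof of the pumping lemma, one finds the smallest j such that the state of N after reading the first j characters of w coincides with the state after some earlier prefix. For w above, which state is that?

Run of N on w = c c c c d d d:
  step 0: p0  (start)
  step 1: p5  (read c: p0→p5)
  step 2: p3  (read c: p5→p3)
  step 3: p5  (read c: p3→p5)   ← first repeat (p5 seen earlier)
  step 4: p3  (read c: p5→p3)
  step 5: p1  (read d: p3→p1)
  step 6: p0  (read d: p1→p0)
  step 7: p1  (read d: p0→p1)

The earliest repeat is at step j = 3: N is in p5, which it already visited at step i = 1.
With |Q| = 6, pigeonhole forces a state repeat no later than step 6; the substring read between the first and second visits to that state can be pumped.

p5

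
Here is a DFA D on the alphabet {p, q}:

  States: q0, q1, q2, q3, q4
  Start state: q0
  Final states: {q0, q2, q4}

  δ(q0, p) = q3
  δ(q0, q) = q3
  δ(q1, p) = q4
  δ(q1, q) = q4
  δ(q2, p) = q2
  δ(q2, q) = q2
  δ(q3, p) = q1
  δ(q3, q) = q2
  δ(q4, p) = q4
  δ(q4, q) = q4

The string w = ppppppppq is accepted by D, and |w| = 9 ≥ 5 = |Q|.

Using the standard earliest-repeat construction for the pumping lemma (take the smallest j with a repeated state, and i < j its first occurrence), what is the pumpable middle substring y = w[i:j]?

p

State sequence: q0 -p-> q3 -p-> q1 -p-> q4 -p-> q4 -p-> q4 -p-> q4 -p-> q4 -p-> q4 -q-> q4
First repeat at step 4: q4 was already visited.

So i = 3, j = 4, giving x = w[0:3] = ppp, y = w[3:4] = p, z = w[4:9] = ppppq.
Check: |xy| = 4 ≤ 5 and |y| = 1 ≥ 1. Reading y takes D from q4 back to q4, so every xyⁱz is accepted.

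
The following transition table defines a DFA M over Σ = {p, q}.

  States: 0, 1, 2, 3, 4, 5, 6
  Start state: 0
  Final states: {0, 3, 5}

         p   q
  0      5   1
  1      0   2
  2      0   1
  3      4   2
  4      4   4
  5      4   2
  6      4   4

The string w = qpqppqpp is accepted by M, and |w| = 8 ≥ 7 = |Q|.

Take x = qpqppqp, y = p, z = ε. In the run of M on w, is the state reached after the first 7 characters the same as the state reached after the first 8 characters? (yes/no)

State sequence: 0 -q-> 1 -p-> 0 -q-> 1 -p-> 0 -p-> 5 -q-> 2 -p-> 0 -p-> 5

After x (step 7): 0. After xy (step 8): 5.
They differ (0 ≠ 5), so y is not a cycle from the state after x; this split is not the one the pumping-lemma construction produces, and pumping y need not keep the string in L(M).

no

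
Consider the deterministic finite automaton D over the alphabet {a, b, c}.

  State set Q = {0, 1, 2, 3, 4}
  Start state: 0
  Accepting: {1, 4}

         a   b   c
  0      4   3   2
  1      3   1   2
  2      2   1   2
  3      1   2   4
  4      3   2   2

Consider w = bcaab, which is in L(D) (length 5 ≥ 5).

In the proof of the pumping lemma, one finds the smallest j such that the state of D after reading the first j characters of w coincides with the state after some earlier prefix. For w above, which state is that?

3

Run of D on w = b c a a b:
  step 0: 0  (start)
  step 1: 3  (read b: 0→3)
  step 2: 4  (read c: 3→4)
  step 3: 3  (read a: 4→3)   ← first repeat (3 seen earlier)
  step 4: 1  (read a: 3→1)
  step 5: 1  (read b: 1→1)

The earliest repeat is at step j = 3: D is in 3, which it already visited at step i = 1.
Pumping length from the standard proof: p = 5 (the number of states). The repeated state found above gives |xy| = j ≤ 5 and |y| = j − i ≥ 1.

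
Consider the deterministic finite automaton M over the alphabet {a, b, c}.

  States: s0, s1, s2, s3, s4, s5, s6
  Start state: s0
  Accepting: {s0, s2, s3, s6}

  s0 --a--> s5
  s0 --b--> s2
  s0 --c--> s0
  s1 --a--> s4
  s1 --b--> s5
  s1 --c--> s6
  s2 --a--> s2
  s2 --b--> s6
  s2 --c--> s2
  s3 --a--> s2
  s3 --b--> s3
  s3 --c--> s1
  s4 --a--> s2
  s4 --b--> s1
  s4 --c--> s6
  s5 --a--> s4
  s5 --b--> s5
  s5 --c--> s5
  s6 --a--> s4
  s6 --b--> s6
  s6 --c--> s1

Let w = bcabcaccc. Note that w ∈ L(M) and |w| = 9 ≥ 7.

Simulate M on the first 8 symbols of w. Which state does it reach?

s1

Run of M on the first 8 characters of w = b c a b c a c c:
  step 0: s0  (start)
  step 1: s2  (read b: s0→s2)
  step 2: s2  (read c: s2→s2)
  step 3: s2  (read a: s2→s2)
  step 4: s6  (read b: s2→s6)
  step 5: s1  (read c: s6→s1)
  step 6: s4  (read a: s1→s4)
  step 7: s6  (read c: s4→s6)
  step 8: s1  (read c: s6→s1)

After reading 8 characters, M is in state s1.
(This kind of state-tracing is the core of the pumping-lemma construction: with 7 states, pigeonhole forces a repeat within the first 7 steps.)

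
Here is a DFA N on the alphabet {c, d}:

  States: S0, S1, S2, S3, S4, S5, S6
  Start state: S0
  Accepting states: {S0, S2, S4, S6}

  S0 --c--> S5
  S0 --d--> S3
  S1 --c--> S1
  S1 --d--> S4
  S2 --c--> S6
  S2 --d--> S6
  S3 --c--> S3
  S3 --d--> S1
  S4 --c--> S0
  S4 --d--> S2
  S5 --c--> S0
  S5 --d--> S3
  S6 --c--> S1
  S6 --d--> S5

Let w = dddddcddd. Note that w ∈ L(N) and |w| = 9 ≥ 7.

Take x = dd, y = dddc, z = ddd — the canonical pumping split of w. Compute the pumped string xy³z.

xy^3z = dd·dddc·dddc·dddc·ddd = dddddcdddcdddcddd.
Reading y = dddc takes N from S1 back to S1, so after x·y·y·y the machine is still in S1, and z then leads to the accepting state S6. Hence dddddcdddcdddcddd ∈ L(N).

dddddcdddcdddcddd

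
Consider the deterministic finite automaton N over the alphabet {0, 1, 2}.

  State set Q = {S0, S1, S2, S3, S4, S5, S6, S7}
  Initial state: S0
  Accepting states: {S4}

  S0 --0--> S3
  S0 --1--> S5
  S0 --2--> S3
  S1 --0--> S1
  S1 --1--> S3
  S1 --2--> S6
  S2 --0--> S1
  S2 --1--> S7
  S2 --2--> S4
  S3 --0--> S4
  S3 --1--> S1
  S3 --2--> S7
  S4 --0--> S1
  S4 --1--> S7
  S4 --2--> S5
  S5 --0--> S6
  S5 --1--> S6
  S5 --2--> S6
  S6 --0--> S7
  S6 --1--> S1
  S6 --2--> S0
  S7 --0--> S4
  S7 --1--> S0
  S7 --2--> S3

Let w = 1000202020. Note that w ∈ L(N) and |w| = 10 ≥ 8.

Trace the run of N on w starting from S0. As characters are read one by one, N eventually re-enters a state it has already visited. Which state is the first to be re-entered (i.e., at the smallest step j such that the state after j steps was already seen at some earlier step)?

S5

State sequence: S0 -1-> S5 -0-> S6 -0-> S7 -0-> S4 -2-> S5 -0-> S6 -2-> S0 -0-> S3 -2-> S7 -0-> S4
First repeat at step 5: S5 was already visited.

The earliest repeat is at step j = 5: N is in S5, which it already visited at step i = 1.
Since N has 8 states, any run of length ≥ 8 visits 8+1 states, so by pigeonhole some state repeats within the first 8 steps — that repeat gives the pumpable loop.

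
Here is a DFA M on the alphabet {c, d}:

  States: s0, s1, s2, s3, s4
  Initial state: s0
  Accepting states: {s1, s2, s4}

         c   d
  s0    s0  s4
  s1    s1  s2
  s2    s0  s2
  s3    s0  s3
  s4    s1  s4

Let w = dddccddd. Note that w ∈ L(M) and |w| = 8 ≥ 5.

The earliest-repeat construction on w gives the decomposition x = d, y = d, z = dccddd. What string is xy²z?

xy^2z = d·d·d·dccddd = ddddccddd.
Reading y = d takes M from s4 back to s4, so after x·y·y the machine is still in s4, and z then leads to the accepting state s2. Hence ddddccddd ∈ L(M).

ddddccddd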